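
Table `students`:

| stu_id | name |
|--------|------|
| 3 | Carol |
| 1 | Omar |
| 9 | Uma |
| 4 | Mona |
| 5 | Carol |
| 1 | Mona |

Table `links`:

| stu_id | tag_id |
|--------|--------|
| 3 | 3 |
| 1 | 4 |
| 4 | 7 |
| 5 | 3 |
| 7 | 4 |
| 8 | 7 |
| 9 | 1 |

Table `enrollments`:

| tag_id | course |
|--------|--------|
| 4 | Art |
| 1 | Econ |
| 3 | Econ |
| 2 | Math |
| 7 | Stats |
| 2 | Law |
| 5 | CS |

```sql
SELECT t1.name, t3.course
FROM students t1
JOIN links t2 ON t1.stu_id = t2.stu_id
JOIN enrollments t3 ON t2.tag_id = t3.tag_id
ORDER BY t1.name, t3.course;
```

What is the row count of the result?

6

Evaluate left to right. First `students t1 INNER JOIN links t2` on stu_id: 6 row(s).
Then INNER JOIN `enrollments t3` on tag_id: keep only rows whose t2.tag_id appears in t3.
Result: 6 row(s).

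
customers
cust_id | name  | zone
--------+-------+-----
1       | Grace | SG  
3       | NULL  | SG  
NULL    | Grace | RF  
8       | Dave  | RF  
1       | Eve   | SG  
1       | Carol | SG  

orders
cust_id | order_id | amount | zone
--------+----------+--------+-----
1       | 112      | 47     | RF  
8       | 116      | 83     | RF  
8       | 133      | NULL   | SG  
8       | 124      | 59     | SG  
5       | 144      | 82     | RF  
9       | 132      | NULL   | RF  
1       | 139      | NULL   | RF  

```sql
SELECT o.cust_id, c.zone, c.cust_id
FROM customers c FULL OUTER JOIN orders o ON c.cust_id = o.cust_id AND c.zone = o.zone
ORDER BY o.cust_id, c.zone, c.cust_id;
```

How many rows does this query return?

12

FULL OUTER JOIN keeps every row from both sides; unmatched rows get NULL for the other side's columns.
Matching on c.cust_id = o.cust_id AND c.zone = o.zone. A NULL in a compared column never satisfies the condition.
- c[0] cust_id=1, zone=SG → no match; kept with NULLs on the o side.
- c[1] cust_id=3, zone=SG → no match; kept with NULLs on the o side.
- c[2] cust_id=NULL, zone=RF → no match; kept with NULLs on the o side.
- c[3] cust_id=8, zone=RF → 1 match(es) in o → 1 row(s).
- c[4] cust_id=1, zone=SG → no match; kept with NULLs on the o side.
- c[5] cust_id=1, zone=SG → no match; kept with NULLs on the o side.
- 6 o row(s) had no c match → kept, c columns NULL.
Total: 1 matched + 11 padded = 12 rows.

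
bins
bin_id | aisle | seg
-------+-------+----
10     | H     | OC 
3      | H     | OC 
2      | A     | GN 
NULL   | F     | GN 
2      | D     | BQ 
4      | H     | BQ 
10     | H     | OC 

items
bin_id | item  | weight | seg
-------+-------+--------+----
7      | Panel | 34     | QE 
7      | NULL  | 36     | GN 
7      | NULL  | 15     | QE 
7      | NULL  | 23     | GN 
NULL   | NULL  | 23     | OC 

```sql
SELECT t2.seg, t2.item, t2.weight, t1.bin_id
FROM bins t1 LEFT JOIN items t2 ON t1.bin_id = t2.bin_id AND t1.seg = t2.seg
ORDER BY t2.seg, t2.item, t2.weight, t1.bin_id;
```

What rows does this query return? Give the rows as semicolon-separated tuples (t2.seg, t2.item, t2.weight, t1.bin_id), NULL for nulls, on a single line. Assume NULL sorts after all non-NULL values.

(NULL, NULL, NULL, 2); (NULL, NULL, NULL, 2); (NULL, NULL, NULL, 3); (NULL, NULL, NULL, 4); (NULL, NULL, NULL, 10); (NULL, NULL, NULL, 10); (NULL, NULL, NULL, NULL)

LEFT JOIN keeps every row from `bins`; unmatched rows get NULL for `items`'s columns.
Matching on t1.bin_id = t2.bin_id AND t1.seg = t2.seg. A NULL in a compared column never satisfies the condition.
Matched pairs: 0; unmatched t1 rows kept: 7.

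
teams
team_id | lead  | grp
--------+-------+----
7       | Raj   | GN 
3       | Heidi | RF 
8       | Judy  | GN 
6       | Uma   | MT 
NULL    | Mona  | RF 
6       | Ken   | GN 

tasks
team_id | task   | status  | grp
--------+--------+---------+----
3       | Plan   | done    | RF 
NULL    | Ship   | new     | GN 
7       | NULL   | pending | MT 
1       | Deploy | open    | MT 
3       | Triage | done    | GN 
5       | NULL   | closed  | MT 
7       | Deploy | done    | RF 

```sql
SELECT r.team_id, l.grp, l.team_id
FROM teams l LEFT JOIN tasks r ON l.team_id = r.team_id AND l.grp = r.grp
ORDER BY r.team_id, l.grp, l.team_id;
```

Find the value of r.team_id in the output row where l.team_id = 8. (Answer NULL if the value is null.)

NULL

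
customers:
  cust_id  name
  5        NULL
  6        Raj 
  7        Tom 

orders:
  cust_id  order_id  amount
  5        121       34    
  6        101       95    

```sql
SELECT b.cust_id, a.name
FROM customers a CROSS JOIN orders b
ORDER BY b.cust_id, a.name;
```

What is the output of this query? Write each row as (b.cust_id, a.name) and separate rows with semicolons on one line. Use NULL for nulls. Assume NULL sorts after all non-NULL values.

(5, Raj); (5, Tom); (5, NULL); (6, Raj); (6, Tom); (6, NULL)

CROSS JOIN pairs every row of `customers` with every row of `orders`: 3 × 2 = 6 rows.
After projecting and ordering:
b.cust_id | a.name
5 | Raj
5 | Tom
5 | NULL
6 | Raj
6 | Tom
6 | NULL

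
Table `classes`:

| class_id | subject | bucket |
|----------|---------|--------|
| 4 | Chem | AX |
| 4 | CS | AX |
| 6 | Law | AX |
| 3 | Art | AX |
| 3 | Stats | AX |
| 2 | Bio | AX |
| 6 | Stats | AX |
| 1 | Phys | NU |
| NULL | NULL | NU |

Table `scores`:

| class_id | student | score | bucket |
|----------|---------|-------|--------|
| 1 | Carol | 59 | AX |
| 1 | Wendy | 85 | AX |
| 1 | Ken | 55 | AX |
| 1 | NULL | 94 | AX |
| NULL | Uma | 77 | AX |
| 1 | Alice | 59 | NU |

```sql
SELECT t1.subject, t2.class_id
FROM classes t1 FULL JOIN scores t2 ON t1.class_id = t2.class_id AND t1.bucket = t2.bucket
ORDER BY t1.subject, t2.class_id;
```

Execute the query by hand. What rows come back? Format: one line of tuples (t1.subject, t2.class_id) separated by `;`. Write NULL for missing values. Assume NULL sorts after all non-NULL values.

FULL OUTER JOIN keeps every row from both sides; unmatched rows get NULL for the other side's columns.
Matching on t1.class_id = t2.class_id AND t1.bucket = t2.bucket. A NULL in a compared column never satisfies the condition.
- t1 (class_id=4, bucket=AX) has no partner → padded with NULL.
- t1 (class_id=4, bucket=AX) has no partner → padded with NULL.
- t1 (class_id=6, bucket=AX) has no partner → padded with NULL.
- t1 (class_id=3, bucket=AX) has no partner → padded with NULL.
- t1 (class_id=3, bucket=AX) has no partner → padded with NULL.
- t1 (class_id=2, bucket=AX) has no partner → padded with NULL.
- t1 (class_id=6, bucket=AX) has no partner → padded with NULL.
- t1 (class_id=1, bucket=NU) pairs with 1 row(s) of t2.
- t1 (class_id=NULL, bucket=NU) has no partner → padded with NULL.
- 5 row(s) from t2 found no t1 partner → padded with NULL.

(Art, NULL); (Bio, NULL); (CS, NULL); (Chem, NULL); (Law, NULL); (Phys, 1); (Stats, NULL); (Stats, NULL); (NULL, 1); (NULL, 1); (NULL, 1); (NULL, 1); (NULL, NULL); (NULL, NULL)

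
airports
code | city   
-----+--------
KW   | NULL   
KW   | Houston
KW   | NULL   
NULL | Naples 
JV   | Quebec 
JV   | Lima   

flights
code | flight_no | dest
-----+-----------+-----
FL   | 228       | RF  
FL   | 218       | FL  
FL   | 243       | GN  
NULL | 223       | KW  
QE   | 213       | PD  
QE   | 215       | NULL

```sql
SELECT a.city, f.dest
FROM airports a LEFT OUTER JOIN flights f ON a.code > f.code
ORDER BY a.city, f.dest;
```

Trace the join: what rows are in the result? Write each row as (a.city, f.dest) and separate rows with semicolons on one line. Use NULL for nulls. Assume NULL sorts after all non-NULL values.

LEFT JOIN keeps every row from `airports`; unmatched rows get NULL for `flights`'s columns.
Matching on a.code > f.code. A NULL in a compared column never satisfies the condition.
Matched pairs: 15; unmatched a rows kept: 1.

(Houston, FL); (Houston, GN); (Houston, RF); (Lima, FL); (Lima, GN); (Lima, RF); (Naples, NULL); (Quebec, FL); (Quebec, GN); (Quebec, RF); (NULL, FL); (NULL, FL); (NULL, GN); (NULL, GN); (NULL, RF); (NULL, RF)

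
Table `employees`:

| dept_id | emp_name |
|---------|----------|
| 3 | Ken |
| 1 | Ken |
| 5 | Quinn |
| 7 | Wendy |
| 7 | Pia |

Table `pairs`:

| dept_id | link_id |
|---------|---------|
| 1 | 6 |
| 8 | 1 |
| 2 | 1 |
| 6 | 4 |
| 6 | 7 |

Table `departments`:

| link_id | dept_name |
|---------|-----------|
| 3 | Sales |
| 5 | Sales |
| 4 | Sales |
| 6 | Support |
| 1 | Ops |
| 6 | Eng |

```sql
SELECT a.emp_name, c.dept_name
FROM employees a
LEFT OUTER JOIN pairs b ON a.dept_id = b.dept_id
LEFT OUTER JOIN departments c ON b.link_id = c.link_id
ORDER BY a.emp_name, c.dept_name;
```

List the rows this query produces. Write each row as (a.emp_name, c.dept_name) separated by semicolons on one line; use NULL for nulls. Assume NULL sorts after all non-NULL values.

Evaluate left to right. First `employees a LEFT JOIN pairs b` on dept_id: 5 row(s).
Then LEFT JOIN `departments c` on link_id: each of those 5 rows is kept; rows whose b.link_id has no match in c get NULL for c's columns.

(Ken, Eng); (Ken, Support); (Ken, NULL); (Pia, NULL); (Quinn, NULL); (Wendy, NULL)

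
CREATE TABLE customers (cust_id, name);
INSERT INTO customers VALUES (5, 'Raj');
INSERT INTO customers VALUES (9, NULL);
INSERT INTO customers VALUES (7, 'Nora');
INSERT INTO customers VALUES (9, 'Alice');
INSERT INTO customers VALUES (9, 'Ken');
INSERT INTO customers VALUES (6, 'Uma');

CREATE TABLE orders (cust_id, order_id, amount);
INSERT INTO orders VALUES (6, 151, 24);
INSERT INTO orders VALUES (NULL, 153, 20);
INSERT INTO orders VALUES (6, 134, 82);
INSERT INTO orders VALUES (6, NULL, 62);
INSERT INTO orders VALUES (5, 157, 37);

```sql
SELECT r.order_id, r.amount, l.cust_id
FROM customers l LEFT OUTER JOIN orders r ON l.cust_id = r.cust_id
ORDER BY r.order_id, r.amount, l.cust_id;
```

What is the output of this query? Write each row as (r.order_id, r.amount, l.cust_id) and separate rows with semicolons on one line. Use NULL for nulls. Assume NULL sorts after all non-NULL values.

LEFT JOIN keeps every row from `customers`; unmatched rows get NULL for `orders`'s columns.
Matching on l.cust_id = r.cust_id. A NULL in a compared column never satisfies the condition.
Matched pairs: 4; unmatched l rows kept: 4.

(134, 82, 6); (151, 24, 6); (157, 37, 5); (NULL, 62, 6); (NULL, NULL, 7); (NULL, NULL, 9); (NULL, NULL, 9); (NULL, NULL, 9)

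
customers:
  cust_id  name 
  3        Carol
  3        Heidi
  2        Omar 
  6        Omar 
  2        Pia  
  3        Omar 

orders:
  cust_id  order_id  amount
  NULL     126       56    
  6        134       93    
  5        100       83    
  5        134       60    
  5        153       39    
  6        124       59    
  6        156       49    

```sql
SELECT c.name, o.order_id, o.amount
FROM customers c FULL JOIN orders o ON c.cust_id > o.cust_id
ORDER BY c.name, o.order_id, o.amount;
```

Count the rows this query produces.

12

FULL OUTER JOIN keeps every row from both sides; unmatched rows get NULL for the other side's columns.
Matching on c.cust_id > o.cust_id. A NULL in a compared column never satisfies the condition.
Matched pairs: 3; unmatched c rows kept: 5; unmatched o rows kept: 4.
Total: 3 matched + 9 padded = 12 rows.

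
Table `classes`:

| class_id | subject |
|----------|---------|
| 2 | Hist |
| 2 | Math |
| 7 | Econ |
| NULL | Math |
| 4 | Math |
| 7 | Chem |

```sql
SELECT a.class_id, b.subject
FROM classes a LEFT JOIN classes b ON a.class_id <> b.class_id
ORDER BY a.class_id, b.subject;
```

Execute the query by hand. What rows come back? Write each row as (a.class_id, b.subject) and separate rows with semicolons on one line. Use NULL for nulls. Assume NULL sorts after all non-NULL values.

(2, Chem); (2, Chem); (2, Econ); (2, Econ); (2, Math); (2, Math); (4, Chem); (4, Econ); (4, Hist); (4, Math); (7, Hist); (7, Hist); (7, Math); (7, Math); (7, Math); (7, Math); (NULL, NULL)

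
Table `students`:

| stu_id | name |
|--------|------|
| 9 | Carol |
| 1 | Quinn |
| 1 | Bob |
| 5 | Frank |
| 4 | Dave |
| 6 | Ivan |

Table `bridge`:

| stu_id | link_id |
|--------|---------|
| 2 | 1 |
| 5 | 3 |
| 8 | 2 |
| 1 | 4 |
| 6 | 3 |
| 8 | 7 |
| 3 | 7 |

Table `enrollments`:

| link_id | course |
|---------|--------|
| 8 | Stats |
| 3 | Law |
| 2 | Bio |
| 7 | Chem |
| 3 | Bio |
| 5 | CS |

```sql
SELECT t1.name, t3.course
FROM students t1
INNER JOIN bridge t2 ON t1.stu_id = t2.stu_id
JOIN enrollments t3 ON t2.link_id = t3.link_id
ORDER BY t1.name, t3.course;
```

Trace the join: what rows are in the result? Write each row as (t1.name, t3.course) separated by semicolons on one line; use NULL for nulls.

(Frank, Bio); (Frank, Law); (Ivan, Bio); (Ivan, Law)

Step 1 — t1 INNER JOIN t2 on stu_id → 4 row(s).
Then INNER JOIN `enrollments t3` on link_id: keep only rows whose t2.link_id appears in t3.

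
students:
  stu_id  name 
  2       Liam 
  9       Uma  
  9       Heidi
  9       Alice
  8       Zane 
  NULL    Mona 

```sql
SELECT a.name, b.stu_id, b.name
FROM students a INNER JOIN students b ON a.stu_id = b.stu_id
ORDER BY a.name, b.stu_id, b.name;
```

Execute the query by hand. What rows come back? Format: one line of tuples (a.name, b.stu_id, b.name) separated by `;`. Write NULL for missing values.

(Alice, 9, Alice); (Alice, 9, Heidi); (Alice, 9, Uma); (Heidi, 9, Alice); (Heidi, 9, Heidi); (Heidi, 9, Uma); (Liam, 2, Liam); (Uma, 9, Alice); (Uma, 9, Heidi); (Uma, 9, Uma); (Zane, 8, Zane)

INNER JOIN keeps only pairs where the ON condition holds.
Matching on a.stu_id = b.stu_id. A NULL in a compared column never satisfies the condition.
- a (stu_id=2) pairs with 1 row(s) of b.
- a (stu_id=9) pairs with 3 row(s) of b.
- a (stu_id=9) pairs with 3 row(s) of b.
- a (stu_id=9) pairs with 3 row(s) of b.
- a (stu_id=8) pairs with 1 row(s) of b.
- a (stu_id=NULL) has no partner → excluded.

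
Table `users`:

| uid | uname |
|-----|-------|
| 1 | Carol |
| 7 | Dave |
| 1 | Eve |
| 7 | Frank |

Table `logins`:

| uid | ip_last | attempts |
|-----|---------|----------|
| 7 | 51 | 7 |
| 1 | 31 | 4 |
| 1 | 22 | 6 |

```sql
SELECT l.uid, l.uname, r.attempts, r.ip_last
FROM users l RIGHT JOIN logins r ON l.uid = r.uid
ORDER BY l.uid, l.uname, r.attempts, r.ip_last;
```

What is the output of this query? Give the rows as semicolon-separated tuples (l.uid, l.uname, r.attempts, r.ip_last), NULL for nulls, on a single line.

RIGHT JOIN keeps every row from `logins`; unmatched rows get NULL for `users`'s columns.
Matching on l.uid = r.uid.
- uid=1: 2 matching r row(s), so 2 row(s) emitted.
- uid=7: 1 matching r row(s), so 1 row(s) emitted.
- uid=1: 2 matching r row(s), so 2 row(s) emitted.
- uid=7: 1 matching r row(s), so 1 row(s) emitted.
- every r row matched at least one l row.
After projecting and ordering:
l.uid | l.uname | r.attempts | r.ip_last
1 | Carol | 4 | 31
1 | Carol | 6 | 22
1 | Eve | 4 | 31
1 | Eve | 6 | 22
7 | Dave | 7 | 51
7 | Frank | 7 | 51

(1, Carol, 4, 31); (1, Carol, 6, 22); (1, Eve, 4, 31); (1, Eve, 6, 22); (7, Dave, 7, 51); (7, Frank, 7, 51)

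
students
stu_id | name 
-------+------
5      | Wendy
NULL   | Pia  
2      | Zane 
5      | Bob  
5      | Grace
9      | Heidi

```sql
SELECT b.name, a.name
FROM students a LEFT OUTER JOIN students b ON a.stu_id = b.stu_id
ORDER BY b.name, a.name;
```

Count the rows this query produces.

12

LEFT JOIN keeps every row from `students a`; unmatched rows get NULL for `students b`'s columns.
Matching on a.stu_id = b.stu_id. A NULL in a compared column never satisfies the condition.
- a (stu_id=5) pairs with 3 row(s) of b.
- a (stu_id=NULL) has no partner → padded with NULL.
- a (stu_id=2) pairs with 1 row(s) of b.
- a (stu_id=5) pairs with 3 row(s) of b.
- a (stu_id=5) pairs with 3 row(s) of b.
- a (stu_id=9) pairs with 1 row(s) of b.
Total: 11 matched + 1 padded = 12 rows.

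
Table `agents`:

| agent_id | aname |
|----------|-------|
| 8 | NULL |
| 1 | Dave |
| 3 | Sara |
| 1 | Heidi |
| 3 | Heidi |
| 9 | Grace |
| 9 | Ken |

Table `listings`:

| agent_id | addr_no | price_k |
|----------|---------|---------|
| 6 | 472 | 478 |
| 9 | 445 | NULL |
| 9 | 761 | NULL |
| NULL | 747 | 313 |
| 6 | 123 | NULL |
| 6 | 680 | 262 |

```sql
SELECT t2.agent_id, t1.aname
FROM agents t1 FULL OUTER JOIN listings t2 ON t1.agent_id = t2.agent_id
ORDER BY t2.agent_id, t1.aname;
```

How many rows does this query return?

FULL OUTER JOIN keeps every row from both sides; unmatched rows get NULL for the other side's columns.
Matching on t1.agent_id = t2.agent_id. A NULL in a compared column never satisfies the condition.
- t1 row (agent_id=8): no match → kept, t2 columns NULL.
- t1 row (agent_id=1): no match → kept, t2 columns NULL.
- t1 row (agent_id=3): no match → kept, t2 columns NULL.
- t1 row (agent_id=1): no match → kept, t2 columns NULL.
- t1 row (agent_id=3): no match → kept, t2 columns NULL.
- t1 row (agent_id=9): matches 2 t2 row(s) → 2 output row(s).
- t1 row (agent_id=9): matches 2 t2 row(s) → 2 output row(s).
- 4 row(s) from t2 found no t1 partner → padded with NULL.
Total: 4 matched + 9 padded = 13 rows.

13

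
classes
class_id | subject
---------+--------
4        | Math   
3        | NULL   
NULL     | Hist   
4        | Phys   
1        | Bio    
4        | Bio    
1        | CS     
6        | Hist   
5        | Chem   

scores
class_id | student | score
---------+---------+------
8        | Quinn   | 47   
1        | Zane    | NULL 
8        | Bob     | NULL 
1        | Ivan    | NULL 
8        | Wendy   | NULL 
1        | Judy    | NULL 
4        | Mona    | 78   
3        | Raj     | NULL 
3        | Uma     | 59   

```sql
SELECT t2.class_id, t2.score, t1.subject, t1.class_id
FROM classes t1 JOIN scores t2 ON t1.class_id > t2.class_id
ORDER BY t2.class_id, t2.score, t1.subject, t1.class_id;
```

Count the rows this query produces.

INNER JOIN keeps only pairs where the ON condition holds.
Matching on t1.class_id > t2.class_id. A NULL in a compared column never satisfies the condition.
- t1 row (class_id=4): matches 5 t2 row(s) → 5 output row(s).
- t1 row (class_id=3): matches 3 t2 row(s) → 3 output row(s).
- t1 row (class_id=NULL): no match → dropped.
- t1 row (class_id=4): matches 5 t2 row(s) → 5 output row(s).
- t1 row (class_id=1): no match → dropped.
- t1 row (class_id=4): matches 5 t2 row(s) → 5 output row(s).
- t1 row (class_id=1): no match → dropped.
- t1 row (class_id=6): matches 6 t2 row(s) → 6 output row(s).
- t1 row (class_id=5): matches 6 t2 row(s) → 6 output row(s).
Total: 30 rows.

30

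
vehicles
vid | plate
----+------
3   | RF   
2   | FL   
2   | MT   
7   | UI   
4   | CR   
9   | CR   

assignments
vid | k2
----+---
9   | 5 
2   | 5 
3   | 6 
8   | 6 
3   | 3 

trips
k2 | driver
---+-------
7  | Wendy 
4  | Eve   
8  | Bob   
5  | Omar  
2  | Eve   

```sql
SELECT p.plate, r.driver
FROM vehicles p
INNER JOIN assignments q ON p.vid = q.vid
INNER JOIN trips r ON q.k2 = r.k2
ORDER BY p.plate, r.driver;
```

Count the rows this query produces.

3

Joins associate left-to-right: vehicles INNER JOIN assignments on vid gives 5 intermediate row(s).
Then INNER JOIN `trips r` on k2: keep only rows whose q.k2 appears in r.
Result: 3 row(s).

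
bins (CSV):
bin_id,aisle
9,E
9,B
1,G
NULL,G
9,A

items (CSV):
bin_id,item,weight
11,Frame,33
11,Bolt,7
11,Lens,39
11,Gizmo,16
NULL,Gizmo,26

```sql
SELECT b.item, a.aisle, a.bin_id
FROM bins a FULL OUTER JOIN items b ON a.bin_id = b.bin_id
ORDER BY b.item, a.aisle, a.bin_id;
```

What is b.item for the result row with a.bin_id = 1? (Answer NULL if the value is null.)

NULL

FULL OUTER JOIN keeps every row from both sides; unmatched rows get NULL for the other side's columns.
Matching on a.bin_id = b.bin_id. A NULL in a compared column never satisfies the condition.
- a (bin_id=9) has no partner → padded with NULL.
- a (bin_id=9) has no partner → padded with NULL.
- a (bin_id=1) has no partner → padded with NULL.
- a (bin_id=NULL) has no partner → padded with NULL.
- a (bin_id=9) has no partner → padded with NULL.
- 5 row(s) from b found no a partner → padded with NULL.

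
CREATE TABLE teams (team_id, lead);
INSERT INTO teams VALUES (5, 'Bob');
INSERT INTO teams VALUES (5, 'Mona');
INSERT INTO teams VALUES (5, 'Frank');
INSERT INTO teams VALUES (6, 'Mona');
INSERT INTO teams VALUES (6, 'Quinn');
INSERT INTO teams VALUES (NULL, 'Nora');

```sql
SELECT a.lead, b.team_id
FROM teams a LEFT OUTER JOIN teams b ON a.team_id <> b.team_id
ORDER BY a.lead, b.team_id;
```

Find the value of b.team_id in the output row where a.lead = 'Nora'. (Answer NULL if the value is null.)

NULL

LEFT JOIN keeps every row from `teams a`; unmatched rows get NULL for `teams b`'s columns.
Matching on a.team_id <> b.team_id. A NULL in a compared column never satisfies the condition.
- team_id=5: 2 matching b row(s), so 2 row(s) emitted.
- team_id=5: 2 matching b row(s), so 2 row(s) emitted.
- team_id=5: 2 matching b row(s), so 2 row(s) emitted.
- team_id=6: 3 matching b row(s), so 3 row(s) emitted.
- team_id=6: 3 matching b row(s), so 3 row(s) emitted.
- team_id=NULL: no b row matches, row kept with b columns NULL.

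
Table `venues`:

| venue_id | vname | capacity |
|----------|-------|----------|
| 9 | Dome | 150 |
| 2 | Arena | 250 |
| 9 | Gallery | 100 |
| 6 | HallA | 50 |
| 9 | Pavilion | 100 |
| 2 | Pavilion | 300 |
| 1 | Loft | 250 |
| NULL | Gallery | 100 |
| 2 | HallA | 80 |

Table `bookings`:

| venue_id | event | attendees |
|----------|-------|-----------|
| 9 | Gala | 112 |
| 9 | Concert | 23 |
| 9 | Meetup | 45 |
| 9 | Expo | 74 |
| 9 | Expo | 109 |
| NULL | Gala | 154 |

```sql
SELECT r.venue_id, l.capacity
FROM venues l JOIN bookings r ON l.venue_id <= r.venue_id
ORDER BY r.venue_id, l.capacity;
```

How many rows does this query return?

40

INNER JOIN keeps only pairs where the ON condition holds.
Matching on l.venue_id <= r.venue_id. A NULL in a compared column never satisfies the condition.
- l row (venue_id=9): matches 5 r row(s) → 5 output row(s).
- l row (venue_id=2): matches 5 r row(s) → 5 output row(s).
- l row (venue_id=9): matches 5 r row(s) → 5 output row(s).
- l row (venue_id=6): matches 5 r row(s) → 5 output row(s).
- l row (venue_id=9): matches 5 r row(s) → 5 output row(s).
- l row (venue_id=2): matches 5 r row(s) → 5 output row(s).
- l row (venue_id=1): matches 5 r row(s) → 5 output row(s).
- l row (venue_id=NULL): no match → dropped.
- l row (venue_id=2): matches 5 r row(s) → 5 output row(s).
Total: 40 rows.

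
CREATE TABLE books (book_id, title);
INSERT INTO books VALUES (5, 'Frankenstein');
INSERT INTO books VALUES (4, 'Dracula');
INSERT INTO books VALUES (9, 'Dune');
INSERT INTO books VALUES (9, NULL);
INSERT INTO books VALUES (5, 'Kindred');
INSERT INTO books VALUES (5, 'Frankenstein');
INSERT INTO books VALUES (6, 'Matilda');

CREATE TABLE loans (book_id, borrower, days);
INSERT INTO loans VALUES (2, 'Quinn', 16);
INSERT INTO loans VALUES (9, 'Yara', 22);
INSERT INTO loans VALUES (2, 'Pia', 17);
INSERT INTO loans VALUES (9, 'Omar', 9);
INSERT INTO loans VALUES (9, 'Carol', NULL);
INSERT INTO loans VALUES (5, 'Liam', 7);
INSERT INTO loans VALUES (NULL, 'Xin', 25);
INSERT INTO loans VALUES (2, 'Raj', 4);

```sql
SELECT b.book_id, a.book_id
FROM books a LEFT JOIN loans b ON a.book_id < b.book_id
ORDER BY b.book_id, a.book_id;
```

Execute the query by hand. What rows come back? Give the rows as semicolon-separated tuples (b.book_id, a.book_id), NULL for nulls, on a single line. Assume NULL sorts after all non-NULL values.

(5, 4); (9, 4); (9, 4); (9, 4); (9, 5); (9, 5); (9, 5); (9, 5); (9, 5); (9, 5); (9, 5); (9, 5); (9, 5); (9, 6); (9, 6); (9, 6); (NULL, 9); (NULL, 9)

LEFT JOIN keeps every row from `books`; unmatched rows get NULL for `loans`'s columns.
Matching on a.book_id < b.book_id. A NULL in a compared column never satisfies the condition.
Matched pairs: 16; unmatched a rows kept: 2.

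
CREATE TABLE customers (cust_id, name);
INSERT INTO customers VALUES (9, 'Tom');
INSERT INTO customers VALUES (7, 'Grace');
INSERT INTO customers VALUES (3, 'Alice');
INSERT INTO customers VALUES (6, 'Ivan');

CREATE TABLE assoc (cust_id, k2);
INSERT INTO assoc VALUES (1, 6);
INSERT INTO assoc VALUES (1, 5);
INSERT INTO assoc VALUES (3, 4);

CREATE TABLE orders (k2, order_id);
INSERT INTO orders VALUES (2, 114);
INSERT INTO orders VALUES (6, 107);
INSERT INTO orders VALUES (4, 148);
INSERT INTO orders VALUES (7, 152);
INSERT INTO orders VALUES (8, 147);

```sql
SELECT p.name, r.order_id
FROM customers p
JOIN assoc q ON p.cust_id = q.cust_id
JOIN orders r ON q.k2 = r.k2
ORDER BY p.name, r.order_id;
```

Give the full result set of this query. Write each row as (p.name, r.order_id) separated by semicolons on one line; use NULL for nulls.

Evaluate left to right. First `customers p INNER JOIN assoc q` on cust_id: 1 row(s).
Then INNER JOIN `orders r` on k2: keep only rows whose q.k2 appears in r.

(Alice, 148)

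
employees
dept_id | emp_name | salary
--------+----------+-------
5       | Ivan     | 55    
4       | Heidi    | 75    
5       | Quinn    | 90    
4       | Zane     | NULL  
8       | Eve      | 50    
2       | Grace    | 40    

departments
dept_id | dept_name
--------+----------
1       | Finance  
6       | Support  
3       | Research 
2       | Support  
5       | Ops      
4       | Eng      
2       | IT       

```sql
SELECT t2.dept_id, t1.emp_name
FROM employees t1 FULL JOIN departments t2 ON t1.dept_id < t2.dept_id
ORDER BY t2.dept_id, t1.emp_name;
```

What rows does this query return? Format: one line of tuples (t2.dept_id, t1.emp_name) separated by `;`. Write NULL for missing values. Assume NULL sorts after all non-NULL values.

(1, NULL); (2, NULL); (2, NULL); (3, Grace); (4, Grace); (5, Grace); (5, Heidi); (5, Zane); (6, Grace); (6, Heidi); (6, Ivan); (6, Quinn); (6, Zane); (NULL, Eve)

FULL OUTER JOIN keeps every row from both sides; unmatched rows get NULL for the other side's columns.
Matching on t1.dept_id < t2.dept_id.
Matched pairs: 10; unmatched t1 rows kept: 1; unmatched t2 rows kept: 3.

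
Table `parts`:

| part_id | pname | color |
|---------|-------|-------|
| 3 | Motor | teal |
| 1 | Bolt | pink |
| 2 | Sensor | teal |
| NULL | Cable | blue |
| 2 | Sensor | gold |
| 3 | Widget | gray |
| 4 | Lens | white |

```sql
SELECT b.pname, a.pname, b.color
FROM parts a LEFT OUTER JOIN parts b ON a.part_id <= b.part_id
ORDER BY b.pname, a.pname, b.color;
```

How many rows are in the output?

24

LEFT JOIN keeps every row from `parts a`; unmatched rows get NULL for `parts b`'s columns.
Matching on a.part_id <= b.part_id. A NULL in a compared column never satisfies the condition.
- part_id=3: 3 matching b row(s), so 3 row(s) emitted.
- part_id=1: 6 matching b row(s), so 6 row(s) emitted.
- part_id=2: 5 matching b row(s), so 5 row(s) emitted.
- part_id=NULL: no b row matches, row kept with b columns NULL.
- part_id=2: 5 matching b row(s), so 5 row(s) emitted.
- part_id=3: 3 matching b row(s), so 3 row(s) emitted.
- part_id=4: 1 matching b row(s), so 1 row(s) emitted.
Total: 23 matched + 1 padded = 24 rows.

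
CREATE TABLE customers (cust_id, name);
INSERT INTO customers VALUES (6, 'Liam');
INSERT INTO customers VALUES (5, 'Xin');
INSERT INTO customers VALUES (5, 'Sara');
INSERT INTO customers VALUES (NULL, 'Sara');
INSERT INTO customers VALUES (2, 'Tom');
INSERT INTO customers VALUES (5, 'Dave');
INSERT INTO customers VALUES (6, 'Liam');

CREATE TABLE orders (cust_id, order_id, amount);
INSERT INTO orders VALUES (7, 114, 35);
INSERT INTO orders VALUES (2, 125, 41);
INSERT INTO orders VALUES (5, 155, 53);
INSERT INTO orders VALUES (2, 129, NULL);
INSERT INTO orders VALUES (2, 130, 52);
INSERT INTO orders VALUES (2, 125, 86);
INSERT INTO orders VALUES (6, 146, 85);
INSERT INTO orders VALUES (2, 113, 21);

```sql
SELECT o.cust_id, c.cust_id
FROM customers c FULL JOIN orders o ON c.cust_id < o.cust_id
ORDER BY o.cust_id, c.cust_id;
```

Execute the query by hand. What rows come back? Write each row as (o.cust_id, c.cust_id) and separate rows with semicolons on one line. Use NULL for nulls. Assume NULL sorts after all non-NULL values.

(2, NULL); (2, NULL); (2, NULL); (2, NULL); (2, NULL); (5, 2); (6, 2); (6, 5); (6, 5); (6, 5); (7, 2); (7, 5); (7, 5); (7, 5); (7, 6); (7, 6); (NULL, NULL)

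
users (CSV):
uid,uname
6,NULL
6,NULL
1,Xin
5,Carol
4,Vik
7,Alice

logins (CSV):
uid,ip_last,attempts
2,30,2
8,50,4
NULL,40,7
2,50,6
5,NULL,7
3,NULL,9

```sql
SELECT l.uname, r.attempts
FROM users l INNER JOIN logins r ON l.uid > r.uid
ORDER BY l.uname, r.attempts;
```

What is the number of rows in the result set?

INNER JOIN keeps only pairs where the ON condition holds.
Matching on l.uid > r.uid. A NULL in a compared column never satisfies the condition.
- l row (uid=6): matches 4 r row(s) → 4 output row(s).
- l row (uid=6): matches 4 r row(s) → 4 output row(s).
- l row (uid=1): no match → dropped.
- l row (uid=5): matches 3 r row(s) → 3 output row(s).
- l row (uid=4): matches 3 r row(s) → 3 output row(s).
- l row (uid=7): matches 4 r row(s) → 4 output row(s).
Total: 18 rows.

18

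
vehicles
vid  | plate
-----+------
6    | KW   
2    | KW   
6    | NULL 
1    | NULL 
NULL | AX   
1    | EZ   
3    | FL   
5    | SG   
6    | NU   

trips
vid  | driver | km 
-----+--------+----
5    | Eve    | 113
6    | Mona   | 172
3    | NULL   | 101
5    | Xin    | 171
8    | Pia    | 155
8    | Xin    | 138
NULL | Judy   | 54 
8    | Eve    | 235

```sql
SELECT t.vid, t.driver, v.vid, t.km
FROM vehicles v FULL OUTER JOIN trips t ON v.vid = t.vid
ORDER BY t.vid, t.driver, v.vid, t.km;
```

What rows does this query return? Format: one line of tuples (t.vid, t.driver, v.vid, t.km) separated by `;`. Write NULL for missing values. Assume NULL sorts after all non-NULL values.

FULL OUTER JOIN keeps every row from both sides; unmatched rows get NULL for the other side's columns.
Matching on v.vid = t.vid. A NULL in a compared column never satisfies the condition.
Matched pairs: 6; unmatched v rows kept: 4; unmatched t rows kept: 4.

(3, NULL, 3, 101); (5, Eve, 5, 113); (5, Xin, 5, 171); (6, Mona, 6, 172); (6, Mona, 6, 172); (6, Mona, 6, 172); (8, Eve, NULL, 235); (8, Pia, NULL, 155); (8, Xin, NULL, 138); (NULL, Judy, NULL, 54); (NULL, NULL, 1, NULL); (NULL, NULL, 1, NULL); (NULL, NULL, 2, NULL); (NULL, NULL, NULL, NULL)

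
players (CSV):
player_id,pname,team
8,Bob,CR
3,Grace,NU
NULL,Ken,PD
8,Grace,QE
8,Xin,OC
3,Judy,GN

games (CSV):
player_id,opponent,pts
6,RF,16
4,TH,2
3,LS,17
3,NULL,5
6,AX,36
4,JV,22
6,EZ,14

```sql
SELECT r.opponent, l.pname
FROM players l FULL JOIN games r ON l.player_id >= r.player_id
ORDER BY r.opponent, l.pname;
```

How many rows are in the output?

FULL OUTER JOIN keeps every row from both sides; unmatched rows get NULL for the other side's columns.
Matching on l.player_id >= r.player_id. A NULL in a compared column never satisfies the condition.
- player_id=8: 7 matching r row(s), so 7 row(s) emitted.
- player_id=3: 2 matching r row(s), so 2 row(s) emitted.
- player_id=NULL: no r row matches, row kept with r columns NULL.
- player_id=8: 7 matching r row(s), so 7 row(s) emitted.
- player_id=8: 7 matching r row(s), so 7 row(s) emitted.
- player_id=3: 2 matching r row(s), so 2 row(s) emitted.
Total: 25 matched + 1 padded = 26 rows.

26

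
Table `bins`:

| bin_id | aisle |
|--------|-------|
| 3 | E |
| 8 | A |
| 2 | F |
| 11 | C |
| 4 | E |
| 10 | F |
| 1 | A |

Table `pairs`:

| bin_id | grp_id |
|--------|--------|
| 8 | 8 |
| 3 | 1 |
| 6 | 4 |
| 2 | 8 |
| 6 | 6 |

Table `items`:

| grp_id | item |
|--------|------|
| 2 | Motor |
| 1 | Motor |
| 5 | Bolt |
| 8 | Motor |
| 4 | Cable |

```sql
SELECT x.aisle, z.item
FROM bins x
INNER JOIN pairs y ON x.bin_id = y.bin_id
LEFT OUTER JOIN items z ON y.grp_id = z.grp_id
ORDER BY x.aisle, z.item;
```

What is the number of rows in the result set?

3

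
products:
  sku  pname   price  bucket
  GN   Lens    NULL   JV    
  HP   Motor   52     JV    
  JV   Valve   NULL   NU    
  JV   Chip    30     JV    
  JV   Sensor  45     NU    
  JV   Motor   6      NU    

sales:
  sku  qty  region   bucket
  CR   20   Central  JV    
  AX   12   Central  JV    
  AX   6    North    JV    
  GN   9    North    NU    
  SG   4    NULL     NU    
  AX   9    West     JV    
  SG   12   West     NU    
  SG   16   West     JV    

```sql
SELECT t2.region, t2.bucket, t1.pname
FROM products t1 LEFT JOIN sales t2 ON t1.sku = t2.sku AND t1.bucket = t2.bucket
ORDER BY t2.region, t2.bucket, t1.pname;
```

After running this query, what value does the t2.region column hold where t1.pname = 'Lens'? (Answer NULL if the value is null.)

NULL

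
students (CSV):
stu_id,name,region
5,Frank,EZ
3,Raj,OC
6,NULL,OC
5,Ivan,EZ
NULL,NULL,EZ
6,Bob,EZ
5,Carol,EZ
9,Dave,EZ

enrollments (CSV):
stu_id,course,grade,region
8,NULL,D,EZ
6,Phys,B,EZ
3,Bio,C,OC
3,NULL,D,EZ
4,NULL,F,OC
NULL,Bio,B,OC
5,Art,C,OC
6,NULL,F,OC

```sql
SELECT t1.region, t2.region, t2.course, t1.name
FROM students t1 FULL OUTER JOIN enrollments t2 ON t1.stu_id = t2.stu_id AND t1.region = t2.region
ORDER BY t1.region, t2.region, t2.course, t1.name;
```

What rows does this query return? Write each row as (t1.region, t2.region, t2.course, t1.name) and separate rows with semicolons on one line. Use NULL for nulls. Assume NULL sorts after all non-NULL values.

FULL OUTER JOIN keeps every row from both sides; unmatched rows get NULL for the other side's columns.
Matching on t1.stu_id = t2.stu_id AND t1.region = t2.region. A NULL in a compared column never satisfies the condition.
- t1[0] stu_id=5, region=EZ → no match; kept with NULLs on the t2 side.
- t1[1] stu_id=3, region=OC → 1 match(es) in t2 → 1 row(s).
- t1[2] stu_id=6, region=OC → 1 match(es) in t2 → 1 row(s).
- t1[3] stu_id=5, region=EZ → no match; kept with NULLs on the t2 side.
- t1[4] stu_id=NULL, region=EZ → no match; kept with NULLs on the t2 side.
- t1[5] stu_id=6, region=EZ → 1 match(es) in t2 → 1 row(s).
- t1[6] stu_id=5, region=EZ → no match; kept with NULLs on the t2 side.
- t1[7] stu_id=9, region=EZ → no match; kept with NULLs on the t2 side.
- plus 5 unmatched t2 row(s), each kept with NULL t1 columns.

(EZ, EZ, Phys, Bob); (EZ, NULL, NULL, Carol); (EZ, NULL, NULL, Dave); (EZ, NULL, NULL, Frank); (EZ, NULL, NULL, Ivan); (EZ, NULL, NULL, NULL); (OC, OC, Bio, Raj); (OC, OC, NULL, NULL); (NULL, EZ, NULL, NULL); (NULL, EZ, NULL, NULL); (NULL, OC, Art, NULL); (NULL, OC, Bio, NULL); (NULL, OC, NULL, NULL)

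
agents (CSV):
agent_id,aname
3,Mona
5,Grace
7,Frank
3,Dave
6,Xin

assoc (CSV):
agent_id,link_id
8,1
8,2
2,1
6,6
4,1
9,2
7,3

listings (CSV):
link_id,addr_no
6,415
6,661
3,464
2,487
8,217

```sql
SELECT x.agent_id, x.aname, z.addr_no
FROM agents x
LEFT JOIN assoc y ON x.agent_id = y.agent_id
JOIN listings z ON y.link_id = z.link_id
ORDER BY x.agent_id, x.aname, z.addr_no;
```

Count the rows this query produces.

3

Step 1 — x LEFT JOIN y on agent_id → 5 row(s).
Then INNER JOIN `listings z` on link_id: keep only rows whose y.link_id appears in z.
Result: 3 row(s).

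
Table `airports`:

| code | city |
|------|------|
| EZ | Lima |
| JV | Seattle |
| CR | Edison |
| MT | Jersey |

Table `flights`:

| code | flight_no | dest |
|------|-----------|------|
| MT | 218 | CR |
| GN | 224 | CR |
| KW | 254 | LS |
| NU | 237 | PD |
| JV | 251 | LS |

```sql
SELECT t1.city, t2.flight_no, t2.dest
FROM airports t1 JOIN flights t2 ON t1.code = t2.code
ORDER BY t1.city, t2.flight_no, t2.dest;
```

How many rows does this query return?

INNER JOIN keeps only pairs where the ON condition holds.
Matching on t1.code = t2.code.
- t1[0] code=EZ → no match; dropped.
- t1[1] code=JV → 1 match(es) in t2 → 1 row(s).
- t1[2] code=CR → no match; dropped.
- t1[3] code=MT → 1 match(es) in t2 → 1 row(s).
Total: 2 rows.

2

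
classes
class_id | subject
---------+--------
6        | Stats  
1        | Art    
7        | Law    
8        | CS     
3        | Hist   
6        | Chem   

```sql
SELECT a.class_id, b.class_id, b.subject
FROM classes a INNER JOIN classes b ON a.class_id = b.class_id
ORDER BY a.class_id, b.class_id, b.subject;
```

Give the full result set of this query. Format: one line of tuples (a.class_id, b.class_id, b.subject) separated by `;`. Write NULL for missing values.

INNER JOIN keeps only pairs where the ON condition holds.
Matching on a.class_id = b.class_id.
- a row (class_id=6): matches 2 b row(s) → 2 output row(s).
- a row (class_id=1): matches 1 b row(s) → 1 output row(s).
- a row (class_id=7): matches 1 b row(s) → 1 output row(s).
- a row (class_id=8): matches 1 b row(s) → 1 output row(s).
- a row (class_id=3): matches 1 b row(s) → 1 output row(s).
- a row (class_id=6): matches 2 b row(s) → 2 output row(s).
After projecting and ordering:
a.class_id | b.class_id | b.subject
1 | 1 | Art
3 | 3 | Hist
6 | 6 | Chem
6 | 6 | Chem
6 | 6 | Stats
6 | 6 | Stats
7 | 7 | Law
8 | 8 | CS

(1, 1, Art); (3, 3, Hist); (6, 6, Chem); (6, 6, Chem); (6, 6, Stats); (6, 6, Stats); (7, 7, Law); (8, 8, CS)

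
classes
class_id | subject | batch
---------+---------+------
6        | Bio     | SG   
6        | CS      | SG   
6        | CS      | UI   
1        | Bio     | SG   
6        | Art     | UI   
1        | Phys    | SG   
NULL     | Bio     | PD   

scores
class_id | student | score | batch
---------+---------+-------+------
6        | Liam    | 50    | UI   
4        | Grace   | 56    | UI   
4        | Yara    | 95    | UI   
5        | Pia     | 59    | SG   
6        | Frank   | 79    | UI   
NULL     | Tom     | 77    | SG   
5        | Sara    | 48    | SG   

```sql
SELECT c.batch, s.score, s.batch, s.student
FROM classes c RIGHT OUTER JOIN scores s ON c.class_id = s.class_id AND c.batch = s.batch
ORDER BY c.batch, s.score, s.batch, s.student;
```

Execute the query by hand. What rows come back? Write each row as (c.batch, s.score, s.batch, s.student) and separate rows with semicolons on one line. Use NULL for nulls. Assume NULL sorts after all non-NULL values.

(UI, 50, UI, Liam); (UI, 50, UI, Liam); (UI, 79, UI, Frank); (UI, 79, UI, Frank); (NULL, 48, SG, Sara); (NULL, 56, UI, Grace); (NULL, 59, SG, Pia); (NULL, 77, SG, Tom); (NULL, 95, UI, Yara)

RIGHT JOIN keeps every row from `scores`; unmatched rows get NULL for `classes`'s columns.
Matching on c.class_id = s.class_id AND c.batch = s.batch. A NULL in a compared column never satisfies the condition.
Matched pairs: 4; unmatched s rows kept: 5.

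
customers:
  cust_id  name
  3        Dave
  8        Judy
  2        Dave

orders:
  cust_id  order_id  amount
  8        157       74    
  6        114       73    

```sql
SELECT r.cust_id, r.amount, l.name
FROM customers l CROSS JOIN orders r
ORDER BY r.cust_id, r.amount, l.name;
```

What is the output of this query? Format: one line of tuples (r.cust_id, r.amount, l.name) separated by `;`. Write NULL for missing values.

(6, 73, Dave); (6, 73, Dave); (6, 73, Judy); (8, 74, Dave); (8, 74, Dave); (8, 74, Judy)

CROSS JOIN pairs every row of `customers` with every row of `orders`: 3 × 2 = 6 rows.
After projecting and ordering:
r.cust_id | r.amount | l.name
6 | 73 | Dave
6 | 73 | Dave
6 | 73 | Judy
8 | 74 | Dave
8 | 74 | Dave
8 | 74 | Judy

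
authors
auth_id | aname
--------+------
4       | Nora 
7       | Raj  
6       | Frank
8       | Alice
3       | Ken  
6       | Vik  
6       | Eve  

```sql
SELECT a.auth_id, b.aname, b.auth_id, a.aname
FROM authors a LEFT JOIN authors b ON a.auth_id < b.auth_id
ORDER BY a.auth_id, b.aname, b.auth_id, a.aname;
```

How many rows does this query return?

19

LEFT JOIN keeps every row from `authors a`; unmatched rows get NULL for `authors b`'s columns.
Matching on a.auth_id < b.auth_id.
Matched pairs: 18; unmatched a rows kept: 1.
Total: 18 matched + 1 padded = 19 rows.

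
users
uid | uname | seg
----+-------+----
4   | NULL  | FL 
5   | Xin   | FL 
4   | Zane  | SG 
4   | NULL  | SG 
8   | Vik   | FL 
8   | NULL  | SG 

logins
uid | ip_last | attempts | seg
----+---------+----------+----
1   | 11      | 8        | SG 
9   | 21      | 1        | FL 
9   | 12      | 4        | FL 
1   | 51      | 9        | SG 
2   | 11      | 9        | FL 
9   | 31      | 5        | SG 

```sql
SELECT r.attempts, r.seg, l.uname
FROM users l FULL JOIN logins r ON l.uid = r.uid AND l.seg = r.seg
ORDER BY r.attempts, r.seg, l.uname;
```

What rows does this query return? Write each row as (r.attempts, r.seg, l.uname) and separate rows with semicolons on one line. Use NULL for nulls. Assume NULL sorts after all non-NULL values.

(1, FL, NULL); (4, FL, NULL); (5, SG, NULL); (8, SG, NULL); (9, FL, NULL); (9, SG, NULL); (NULL, NULL, Vik); (NULL, NULL, Xin); (NULL, NULL, Zane); (NULL, NULL, NULL); (NULL, NULL, NULL); (NULL, NULL, NULL)

FULL OUTER JOIN keeps every row from both sides; unmatched rows get NULL for the other side's columns.
Matching on l.uid = r.uid AND l.seg = r.seg.
- l[0] uid=4, seg=FL → no match; kept with NULLs on the r side.
- l[1] uid=5, seg=FL → no match; kept with NULLs on the r side.
- l[2] uid=4, seg=SG → no match; kept with NULLs on the r side.
- l[3] uid=4, seg=SG → no match; kept with NULLs on the r side.
- l[4] uid=8, seg=FL → no match; kept with NULLs on the r side.
- l[5] uid=8, seg=SG → no match; kept with NULLs on the r side.
- 6 r row(s) had no l match → kept, l columns NULL.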